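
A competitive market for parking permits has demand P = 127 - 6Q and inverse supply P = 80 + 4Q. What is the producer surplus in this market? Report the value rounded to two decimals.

Setting demand equal to supply, 47 = 10Q, so Q* = 4.7 and P* = 98.8.
PS is the area between P* and the supply curve from 0 to Q*: (1/2)(4.7)(18.8) = 44.18.

44.18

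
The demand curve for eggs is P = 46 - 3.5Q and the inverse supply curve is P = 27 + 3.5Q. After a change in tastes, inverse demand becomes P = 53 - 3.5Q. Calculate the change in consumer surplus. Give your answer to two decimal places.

Initial equilibrium: Q_0 = 2.7143, P_0 = 36.5; CS_0 = (1/2)(2.7143)(9.5) = 12.8929, PS_0 = (1/2)(2.7143)(9.5) = 12.8929.
New equilibrium: 53 - 3.5Q = 27 + 3.5Q gives Q_1 = 3.7143, P_1 = 40; CS_1 = 24.1429, PS_1 = 24.1429.
Change in consumer surplus = 24.1429 - 12.8929 = 11.25.

11.25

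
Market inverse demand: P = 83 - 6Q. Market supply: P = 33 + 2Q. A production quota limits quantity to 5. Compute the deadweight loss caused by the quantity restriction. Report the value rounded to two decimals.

Without the quota, 83 - 6Q = 33 + 2Q gives Q* = 6.25.
At Q = 5 the demand price is 83 - 6(5) = 53 and the supply price is 33 + 2(5) = 43.
DWL = (1/2)(gap between curves at 5) x (Q* - 5) = (1/2)(10)(1.25) = 6.25.

6.25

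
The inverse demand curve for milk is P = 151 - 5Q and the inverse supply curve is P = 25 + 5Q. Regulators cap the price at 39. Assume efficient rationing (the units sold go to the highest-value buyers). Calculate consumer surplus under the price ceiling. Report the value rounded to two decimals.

Without the control, 151 - 5Q = 25 + 5Q so Q* = 12.6 and P* = 88.
At the ceiling price 39, quantity supplied is (39 - 25)/5 = 2.8; supply is the short side, so Q = 2.8 trades at P = 39.
The demand price at Q = 2.8 is 137. CS is the trapezoid between demand and 39 over [0, 2.8]: (1/2)[(151 - 39) + (137 - 39)](2.8) = 294.

294.00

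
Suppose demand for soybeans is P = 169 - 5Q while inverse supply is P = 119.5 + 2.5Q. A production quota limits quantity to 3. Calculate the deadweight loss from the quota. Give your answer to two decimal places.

Without the quota, 169 - 5Q = 119.5 + 2.5Q gives Q* = 6.6.
At Q = 3 the demand price is 169 - 5(3) = 154 and the supply price is 119.5 + 2.5(3) = 127.
Deadweight loss is the triangle between the curves from 3 to 6.6: (1/2)(154 - 127)(6.6 - 3) = 48.6.

48.60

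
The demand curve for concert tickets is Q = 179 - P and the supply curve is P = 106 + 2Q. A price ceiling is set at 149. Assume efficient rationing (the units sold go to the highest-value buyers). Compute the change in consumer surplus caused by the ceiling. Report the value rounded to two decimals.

Rewriting demand in inverse form: P = 179 - Q.
Free-market equilibrium: 179 - Q = 106 + 2Q gives Q* = 24.3333, P* = 154.6667.
At P = 149, sellers supply (149 - 106)/2 = 21.5 while buyers want more, so the quantity traded is 21.5 at price 149.
CS goes from (1/2)(24.3333)(24.3333) = 296.0556 to 413.875 (computed as (179 - 149)(21.5) - (1/2)(1)(21.5)^2), a change of 117.8194.

117.82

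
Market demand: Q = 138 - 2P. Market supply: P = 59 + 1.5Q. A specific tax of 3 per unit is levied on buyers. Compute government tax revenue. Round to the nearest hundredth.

Rewriting demand in inverse form: P = 69 - 0.5Q.
Without the tax, 69 - 0.5Q = 59 + 1.5Q so Q* = 5 and P* = 66.5.
A tax on buyers shifts demand down by 3: (69 - 3) - 0.5Q = 59 + 1.5Q, so Q_t = 3.5. Buyers pay P_b = 67.25; sellers receive P_s = P_b - 3 = 64.25.
Revenue is the tax times quantity traded: 3 x 3.5 = 10.5.

10.50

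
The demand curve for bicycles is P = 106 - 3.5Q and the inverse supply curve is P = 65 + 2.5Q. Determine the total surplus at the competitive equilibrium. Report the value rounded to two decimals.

140.08

Setting demand equal to supply, 41 = 6Q, so Q* = 6.8333 and P* = 82.0833.
CS = (1/2)(6.8333)(23.9167) = 81.7153 and PS = (1/2)(6.8333)(17.0833) = 58.3681, so total surplus = 140.0833.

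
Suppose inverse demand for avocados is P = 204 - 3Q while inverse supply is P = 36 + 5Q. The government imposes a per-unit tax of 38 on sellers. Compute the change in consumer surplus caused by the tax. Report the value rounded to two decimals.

-265.41

Without the tax, 204 - 3Q = 36 + 5Q so Q* = 21 and P* = 141.
With the tax, sellers need 38 more per unit: 204 - 3Q = 36 + 5Q + 38, so Q_t = 16.25. Buyers pay P_b = 155.25; sellers receive P_s = P_b - 38 = 117.25.
Consumers lose the trapezoid between P* and P_b out to Q_t plus the triangle from Q_t to Q*: change in CS = 396.0938 - 661.5 = -265.4062.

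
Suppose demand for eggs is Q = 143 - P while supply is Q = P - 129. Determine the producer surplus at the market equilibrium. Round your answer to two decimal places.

Rewriting demand in inverse form: P = 143 - Q.
Rewriting supply in inverse form: P = 129 + Q.
Equilibrium: 143 - Q = 129 + Q, so Q* = 7 and P* = 136.
Producer surplus is the triangle above supply below P*: (1/2)(7)(136 - 129) = (1/2)(7)(7) = 24.5.

24.50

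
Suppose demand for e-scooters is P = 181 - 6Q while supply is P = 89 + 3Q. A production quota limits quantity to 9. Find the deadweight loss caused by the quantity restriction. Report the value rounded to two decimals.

6.72

Without the quota, 181 - 6Q = 89 + 3Q gives Q* = 10.2222.
At Q = 9 the demand price is 181 - 6(9) = 127 and the supply price is 89 + 3(9) = 116.
Deadweight loss is the triangle between the curves from 9 to 10.2222: (1/2)(127 - 116)(10.2222 - 9) = 6.7222.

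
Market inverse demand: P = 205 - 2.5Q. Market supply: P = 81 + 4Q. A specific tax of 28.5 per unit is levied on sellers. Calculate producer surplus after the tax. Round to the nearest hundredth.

431.73

Pre-tax equilibrium: 205 - 2.5Q = 81 + 4Q gives Q* = 19.0769, P* = 157.3077.
With the tax, sellers need 28.5 more per unit: 205 - 2.5Q = 81 + 4Q + 28.5, so Q_t = 14.6923. Buyers pay P_b = 168.2692; sellers receive P_s = P_b - 28.5 = 139.7692.
Producer surplus is the triangle above supply below P_s: (1/2)(14.6923)(139.7692 - 81) = 431.7278.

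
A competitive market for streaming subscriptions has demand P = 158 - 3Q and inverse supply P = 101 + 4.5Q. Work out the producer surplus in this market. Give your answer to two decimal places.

Equilibrium: 158 - 3Q = 101 + 4.5Q, so Q* = 7.6 and P* = 135.2.
The supply curve's price intercept is 101, so PS = (1/2)(Q*)(P* - 101) = (1/2)(7.6)(34.2) = 129.96.

129.96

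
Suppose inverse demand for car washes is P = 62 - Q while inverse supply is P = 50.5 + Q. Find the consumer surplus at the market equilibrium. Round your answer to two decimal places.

Set 62 - Q = 50.5 + Q, which gives 11.5 = 2Q, so Q* = 5.75 and P* = 62 - (5.75) = 56.25.
CS is the area between the demand curve and P* from 0 to Q*: (1/2)(5.75)(5.75) = 16.5312.

16.53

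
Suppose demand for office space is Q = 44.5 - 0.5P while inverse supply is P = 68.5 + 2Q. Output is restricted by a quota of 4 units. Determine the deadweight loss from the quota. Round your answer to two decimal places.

2.53

Rewriting demand in inverse form: P = 89 - 2Q.
Unrestricted equilibrium: Q* = (89 - 68.5)/(2 + 2) = 5.125.
At Q = 4 the demand price is 89 - 2(4) = 81 and the supply price is 68.5 + 2(4) = 76.5.
Deadweight loss is the triangle between the curves from 4 to 5.125: (1/2)(81 - 76.5)(5.125 - 4) = 2.5312.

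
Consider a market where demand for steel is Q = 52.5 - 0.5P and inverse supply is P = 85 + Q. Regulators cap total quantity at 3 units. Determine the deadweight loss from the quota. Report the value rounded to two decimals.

Rewriting demand in inverse form: P = 105 - 2Q.
Unrestricted equilibrium: Q* = (105 - 85)/(2 + 1) = 6.6667.
At Q = 3 the demand price is 105 - 2(3) = 99 and the supply price is 85 + (3) = 88.
Deadweight loss is the triangle between the curves from 3 to 6.6667: (1/2)(99 - 88)(6.6667 - 3) = 20.1667.

20.17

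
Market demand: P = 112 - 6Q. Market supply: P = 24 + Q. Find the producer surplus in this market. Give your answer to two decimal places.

79.02

Equilibrium: 112 - 6Q = 24 + Q, so Q* = 12.5714 and P* = 36.5714.
The supply curve's price intercept is 24, so PS = (1/2)(Q*)(P* - 24) = (1/2)(12.5714)(12.5714) = 79.0204.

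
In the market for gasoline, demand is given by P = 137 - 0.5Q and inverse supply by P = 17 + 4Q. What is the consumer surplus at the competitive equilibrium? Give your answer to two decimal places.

Set 137 - 0.5Q = 17 + 4Q, which gives 120 = 4.5Q, so Q* = 26.6667 and P* = 137 - 0.5(26.6667) = 123.6667.
The demand choke price is 137, so CS = (1/2)(Q*)(137 - P*) = (1/2)(26.6667)(13.3333) = 177.7778.

177.78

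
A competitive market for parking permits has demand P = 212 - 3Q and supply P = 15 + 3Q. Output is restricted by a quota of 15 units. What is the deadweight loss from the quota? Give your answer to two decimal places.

954.08

Unrestricted equilibrium: Q* = (212 - 15)/(3 + 3) = 32.8333.
At Q = 15 the demand price is 212 - 3(15) = 167 and the supply price is 15 + 3(15) = 60.
DWL = (1/2)(gap between curves at 15) x (Q* - 15) = (1/2)(107)(17.8333) = 954.0833.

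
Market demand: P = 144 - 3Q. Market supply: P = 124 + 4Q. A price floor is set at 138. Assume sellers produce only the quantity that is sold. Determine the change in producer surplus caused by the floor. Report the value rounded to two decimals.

Without the control, 144 - 3Q = 124 + 4Q so Q* = 2.8571 and P* = 135.4286.
At the floor price 138, quantity demanded is (144 - 138)/3 = 2; demand is the short side, so Q = 2 trades at P = 138.
PS goes from (1/2)(2.8571)(11.4286) = 16.3265 to 20 (computed as (138 - 124)(2) - (1/2)(4)(2)^2), a change of 3.6735.

3.67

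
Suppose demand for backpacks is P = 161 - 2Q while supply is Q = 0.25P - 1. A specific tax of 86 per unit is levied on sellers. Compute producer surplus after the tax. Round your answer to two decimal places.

Rewriting supply in inverse form: P = 4 + 4Q.
Without the tax, 161 - 2Q = 4 + 4Q so Q* = 26.1667 and P* = 108.6667.
A tax on sellers shifts supply up by 86: 161 - 2Q = 4 + 4Q + 86, so Q_t = 11.8333. Buyers pay P_b = 137.3333; sellers receive P_s = P_b - 86 = 51.3333.
PS = (1/2)(Q_t)(P_s - 4) = (1/2)(11.8333)(47.3333) = 280.0556.

280.06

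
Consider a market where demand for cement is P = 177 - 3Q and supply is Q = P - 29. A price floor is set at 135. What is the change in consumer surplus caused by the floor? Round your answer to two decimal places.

-1759.50

Rewriting supply in inverse form: P = 29 + Q.
Without the control, 177 - 3Q = 29 + Q so Q* = 37 and P* = 66.
At the floor price 135, quantity demanded is (177 - 135)/3 = 14; demand is the short side, so Q = 14 trades at P = 135.
CS goes from (1/2)(37)(111) = 2053.5 to 294 (computed as (177 - 135)(14) - (1/2)(3)(14)^2), a change of -1759.5.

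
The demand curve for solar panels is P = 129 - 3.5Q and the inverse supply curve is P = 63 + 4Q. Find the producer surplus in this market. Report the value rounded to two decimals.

154.88

Setting demand equal to supply, 66 = 7.5Q, so Q* = 8.8 and P* = 98.2.
The supply curve's price intercept is 63, so PS = (1/2)(Q*)(P* - 63) = (1/2)(8.8)(35.2) = 154.88.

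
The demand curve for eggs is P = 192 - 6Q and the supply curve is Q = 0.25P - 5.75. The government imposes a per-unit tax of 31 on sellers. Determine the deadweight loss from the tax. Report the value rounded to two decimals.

Rewriting supply in inverse form: P = 23 + 4Q.
Pre-tax equilibrium: 192 - 6Q = 23 + 4Q gives Q* = 16.9, P* = 90.6.
A tax on sellers shifts supply up by 31: 192 - 6Q = 23 + 4Q + 31, so Q_t = 13.8. Buyers pay P_b = 109.2; sellers receive P_s = P_b - 31 = 78.2.
Deadweight loss is the triangle between the curves from Q_t to Q*: (1/2)(16.9 - 13.8)(31) = 48.05.

48.05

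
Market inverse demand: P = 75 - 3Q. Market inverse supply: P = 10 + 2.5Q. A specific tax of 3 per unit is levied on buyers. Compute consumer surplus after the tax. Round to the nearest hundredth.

190.61

Pre-tax equilibrium: 75 - 3Q = 10 + 2.5Q gives Q* = 11.8182, P* = 39.5455.
A tax on buyers shifts demand down by 3: (75 - 3) - 3Q = 10 + 2.5Q, so Q_t = 11.2727. Buyers pay P_b = 41.1818; sellers receive P_s = P_b - 3 = 38.1818.
Consumer surplus is the triangle under demand above P_b: (1/2)(11.2727)(75 - 41.1818) = 190.6116.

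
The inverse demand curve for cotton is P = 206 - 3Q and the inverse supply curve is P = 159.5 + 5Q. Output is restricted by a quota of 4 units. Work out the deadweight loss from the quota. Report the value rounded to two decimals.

Unrestricted equilibrium: Q* = (206 - 159.5)/(3 + 5) = 5.8125.
At Q = 4 the demand price is 206 - 3(4) = 194 and the supply price is 159.5 + 5(4) = 179.5.
Deadweight loss is the triangle between the curves from 4 to 5.8125: (1/2)(194 - 179.5)(5.8125 - 4) = 13.1406.

13.14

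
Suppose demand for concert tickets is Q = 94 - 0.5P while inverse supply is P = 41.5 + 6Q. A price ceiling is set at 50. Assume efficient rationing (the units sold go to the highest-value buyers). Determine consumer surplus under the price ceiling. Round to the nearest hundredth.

Rewriting demand in inverse form: P = 188 - 2Q.
Without the control, 188 - 2Q = 41.5 + 6Q so Q* = 18.3125 and P* = 151.375.
At P = 50, sellers supply (50 - 41.5)/6 = 1.4167 while buyers want more, so the quantity traded is 1.4167 at price 50.
The demand price at Q = 1.4167 is 185.1667. CS is the trapezoid between demand and 50 over [0, 1.4167]: (1/2)[(188 - 50) + (185.1667 - 50)](1.4167) = 193.4931.

193.49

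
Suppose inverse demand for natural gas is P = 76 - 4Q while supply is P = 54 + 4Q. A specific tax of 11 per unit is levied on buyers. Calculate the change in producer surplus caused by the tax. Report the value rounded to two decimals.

Without the tax, 76 - 4Q = 54 + 4Q so Q* = 2.75 and P* = 65.
With the tax, buyers' net willingness to pay falls by 11: (76 - 11) - 4Q = 54 + 4Q, so Q_t = 1.375. Buyers pay P_b = 70.5; sellers receive P_s = P_b - 11 = 59.5.
Producers lose the trapezoid between P_s and P* out to Q_t plus the triangle from Q_t to Q*: change in PS = 3.7812 - 15.125 = -11.3438.

-11.34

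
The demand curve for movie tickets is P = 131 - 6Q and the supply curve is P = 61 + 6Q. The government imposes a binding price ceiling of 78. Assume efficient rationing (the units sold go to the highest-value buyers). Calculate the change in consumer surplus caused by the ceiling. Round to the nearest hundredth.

24.00

Free-market equilibrium: 131 - 6Q = 61 + 6Q gives Q* = 5.8333, P* = 96.
At P = 78, sellers supply (78 - 61)/6 = 2.8333 while buyers want more, so the quantity traded is 2.8333 at price 78.
CS goes from (1/2)(5.8333)(35) = 102.0833 to 126.0833 (computed as (131 - 78)(2.8333) - (1/2)(6)(2.8333)^2), a change of 24.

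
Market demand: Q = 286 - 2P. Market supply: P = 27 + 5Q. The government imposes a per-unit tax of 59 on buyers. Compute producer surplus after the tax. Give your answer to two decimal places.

268.51

Rewriting demand in inverse form: P = 143 - 0.5Q.
Without the tax, 143 - 0.5Q = 27 + 5Q so Q* = 21.0909 and P* = 132.4545.
A tax on buyers shifts demand down by 59: (143 - 59) - 0.5Q = 27 + 5Q, so Q_t = 10.3636. Buyers pay P_b = 137.8182; sellers receive P_s = P_b - 59 = 78.8182.
Producer surplus is the triangle above supply below P_s: (1/2)(10.3636)(78.8182 - 27) = 268.5124.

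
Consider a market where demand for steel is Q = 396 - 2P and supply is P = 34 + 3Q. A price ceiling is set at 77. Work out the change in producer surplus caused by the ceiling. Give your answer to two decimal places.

Rewriting demand in inverse form: P = 198 - 0.5Q.
Free-market equilibrium: 198 - 0.5Q = 34 + 3Q gives Q* = 46.8571, P* = 174.5714.
At the ceiling price 77, quantity supplied is (77 - 34)/3 = 14.3333; supply is the short side, so Q = 14.3333 trades at P = 77.
PS goes from (1/2)(46.8571)(140.5714) = 3293.3878 to 308.1667 (computed as (77 - 34)(14.3333) - (1/2)(3)(14.3333)^2), a change of -2985.2211.

-2985.22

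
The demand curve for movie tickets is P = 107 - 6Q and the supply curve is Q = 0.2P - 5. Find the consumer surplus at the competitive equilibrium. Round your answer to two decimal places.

Rewriting supply in inverse form: P = 25 + 5Q.
Set 107 - 6Q = 25 + 5Q, which gives 82 = 11Q, so Q* = 7.4545 and P* = 107 - 6(7.4545) = 62.2727.
The demand choke price is 107, so CS = (1/2)(Q*)(107 - P*) = (1/2)(7.4545)(44.7273) = 166.7107.

166.71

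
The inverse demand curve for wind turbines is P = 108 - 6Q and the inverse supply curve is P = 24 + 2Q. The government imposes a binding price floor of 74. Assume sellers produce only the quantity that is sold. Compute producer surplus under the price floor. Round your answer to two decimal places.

Without the control, 108 - 6Q = 24 + 2Q so Q* = 10.5 and P* = 45.
At the floor price 74, quantity demanded is (108 - 74)/6 = 5.6667; demand is the short side, so Q = 5.6667 trades at P = 74.
The supply price at Q = 5.6667 is 35.3333. PS is the trapezoid between 74 and supply over [0, 5.6667]: (1/2)[(74 - 24) + (74 - 35.3333)](5.6667) = 251.2222.

251.22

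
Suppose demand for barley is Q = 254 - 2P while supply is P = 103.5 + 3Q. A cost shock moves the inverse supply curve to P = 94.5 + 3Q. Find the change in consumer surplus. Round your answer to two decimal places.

Rewriting demand in inverse form: P = 127 - 0.5Q.
Initial equilibrium: Q_0 = 6.7143, P_0 = 123.6429; CS_0 = (1/2)(6.7143)(3.3571) = 11.2704, PS_0 = (1/2)(6.7143)(20.1429) = 67.6224.
New equilibrium: 127 - 0.5Q = 94.5 + 3Q gives Q_1 = 9.2857, P_1 = 122.3571; CS_1 = 21.5561, PS_1 = 129.3367.
Change in consumer surplus = 21.5561 - 11.2704 = 10.2857.

10.29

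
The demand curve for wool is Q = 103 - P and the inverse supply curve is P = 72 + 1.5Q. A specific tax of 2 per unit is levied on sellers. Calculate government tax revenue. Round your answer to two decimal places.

Rewriting demand in inverse form: P = 103 - Q.
Pre-tax equilibrium: 103 - Q = 72 + 1.5Q gives Q* = 12.4, P* = 90.6.
A tax on sellers shifts supply up by 2: 103 - Q = 72 + 1.5Q + 2, so Q_t = 11.6. Buyers pay P_b = 91.4; sellers receive P_s = P_b - 2 = 89.4.
Revenue is the tax times quantity traded: 2 x 11.6 = 23.2.

23.20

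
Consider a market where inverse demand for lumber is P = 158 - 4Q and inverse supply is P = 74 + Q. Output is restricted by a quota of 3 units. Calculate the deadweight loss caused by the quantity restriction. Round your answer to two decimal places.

476.10

Unrestricted equilibrium: Q* = (158 - 74)/(4 + 1) = 16.8.
At Q = 3 the demand price is 158 - 4(3) = 146 and the supply price is 74 + (3) = 77.
Deadweight loss is the triangle between the curves from 3 to 16.8: (1/2)(146 - 77)(16.8 - 3) = 476.1.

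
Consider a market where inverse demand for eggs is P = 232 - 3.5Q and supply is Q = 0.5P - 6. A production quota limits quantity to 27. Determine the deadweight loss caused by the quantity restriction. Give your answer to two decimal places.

Rewriting supply in inverse form: P = 12 + 2Q.
Without the quota, 232 - 3.5Q = 12 + 2Q gives Q* = 40.
At Q = 27 the demand price is 232 - 3.5(27) = 137.5 and the supply price is 12 + 2(27) = 66.
DWL = (1/2)(gap between curves at 27) x (Q* - 27) = (1/2)(71.5)(13) = 464.75.

464.75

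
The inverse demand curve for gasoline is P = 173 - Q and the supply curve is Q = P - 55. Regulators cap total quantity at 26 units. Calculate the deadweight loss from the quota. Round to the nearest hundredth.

Rewriting supply in inverse form: P = 55 + Q.
Unrestricted equilibrium: Q* = (173 - 55)/(1 + 1) = 59.
At Q = 26 the demand price is 173 - (26) = 147 and the supply price is 55 + (26) = 81.
DWL = (1/2)(gap between curves at 26) x (Q* - 26) = (1/2)(66)(33) = 1089.

1089.00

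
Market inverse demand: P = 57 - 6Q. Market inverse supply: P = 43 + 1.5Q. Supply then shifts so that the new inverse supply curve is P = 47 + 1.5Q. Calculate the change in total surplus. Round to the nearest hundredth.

-6.40

Initial equilibrium: Q_0 = 1.8667, P_0 = 45.8; CS_0 = (1/2)(1.8667)(11.2) = 10.4533, PS_0 = (1/2)(1.8667)(2.8) = 2.6133.
New equilibrium: 57 - 6Q = 47 + 1.5Q gives Q_1 = 1.3333, P_1 = 49; CS_1 = 5.3333, PS_1 = 1.3333.
Change in total surplus = (5.3333 + 1.3333) - (10.4533 + 2.6133) = -6.4.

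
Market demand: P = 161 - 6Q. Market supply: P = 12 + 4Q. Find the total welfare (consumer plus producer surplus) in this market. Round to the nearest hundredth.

1110.05

Equilibrium: 161 - 6Q = 12 + 4Q, so Q* = 14.9 and P* = 71.6.
CS = (1/2)(14.9)(89.4) = 666.03 and PS = (1/2)(14.9)(59.6) = 444.02, so total surplus = 1110.05.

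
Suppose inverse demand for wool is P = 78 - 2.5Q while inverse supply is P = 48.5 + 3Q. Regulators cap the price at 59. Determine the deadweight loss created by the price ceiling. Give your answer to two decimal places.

9.55

Free-market equilibrium: 78 - 2.5Q = 48.5 + 3Q gives Q* = 5.3636, P* = 64.5909.
At the ceiling price 59, quantity supplied is (59 - 48.5)/3 = 3.5; supply is the short side, so Q = 3.5 trades at P = 59.
The lost-trades triangle has base Q* - 3.5 = 1.8636 and height equal to the gap between the curves at Q = 3.5, which is 69.25 - 59 = 10.25. DWL = (1/2)(1.8636)(10.25) = 9.5511.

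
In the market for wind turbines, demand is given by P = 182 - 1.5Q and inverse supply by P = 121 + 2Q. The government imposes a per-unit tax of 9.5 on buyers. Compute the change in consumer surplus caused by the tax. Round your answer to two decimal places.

-65.43

Without the tax, 182 - 1.5Q = 121 + 2Q so Q* = 17.4286 and P* = 155.8571.
A tax on buyers shifts demand down by 9.5: (182 - 9.5) - 1.5Q = 121 + 2Q, so Q_t = 14.7143. Buyers pay P_b = 159.9286; sellers receive P_s = P_b - 9.5 = 150.4286.
Consumers lose the trapezoid between P* and P_b out to Q_t plus the triangle from Q_t to Q*: change in CS = 162.3827 - 227.8163 = -65.4337.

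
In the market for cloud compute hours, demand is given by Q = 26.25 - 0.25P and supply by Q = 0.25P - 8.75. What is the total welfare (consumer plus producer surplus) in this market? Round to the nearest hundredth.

306.25

Rewriting demand in inverse form: P = 105 - 4Q.
Rewriting supply in inverse form: P = 35 + 4Q.
Set 105 - 4Q = 35 + 4Q, which gives 70 = 8Q, so Q* = 8.75 and P* = 105 - 4(8.75) = 70.
Total surplus is the full triangle between the curves from 0 to Q*: (1/2)(8.75)(105 - 35) = 306.25.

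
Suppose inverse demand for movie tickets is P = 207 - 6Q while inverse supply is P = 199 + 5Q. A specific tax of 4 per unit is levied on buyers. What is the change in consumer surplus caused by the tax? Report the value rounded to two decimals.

Without the tax, 207 - 6Q = 199 + 5Q so Q* = 0.7273 and P* = 202.6364.
With the tax, buyers' net willingness to pay falls by 4: (207 - 4) - 6Q = 199 + 5Q, so Q_t = 0.3636. Buyers pay P_b = 204.8182; sellers receive P_s = P_b - 4 = 200.8182.
Consumers lose the trapezoid between P* and P_b out to Q_t plus the triangle from Q_t to Q*: change in CS = 0.3967 - 1.5868 = -1.1901.

-1.19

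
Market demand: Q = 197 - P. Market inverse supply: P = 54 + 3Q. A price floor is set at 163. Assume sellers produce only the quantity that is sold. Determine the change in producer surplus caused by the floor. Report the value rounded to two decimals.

54.91

Rewriting demand in inverse form: P = 197 - Q.
Without the control, 197 - Q = 54 + 3Q so Q* = 35.75 and P* = 161.25.
At P = 163, buyers demand (197 - 163)/1 = 34 while sellers would supply more, so the quantity traded is 34 at price 163.
PS goes from (1/2)(35.75)(107.25) = 1917.0938 to 1972 (computed as (163 - 54)(34) - (1/2)(3)(34)^2), a change of 54.9062.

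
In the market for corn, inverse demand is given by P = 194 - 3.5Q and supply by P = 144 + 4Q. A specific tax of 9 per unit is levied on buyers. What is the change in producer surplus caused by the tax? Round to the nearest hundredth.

Without the tax, 194 - 3.5Q = 144 + 4Q so Q* = 6.6667 and P* = 170.6667.
With the tax, buyers' net willingness to pay falls by 9: (194 - 9) - 3.5Q = 144 + 4Q, so Q_t = 5.4667. Buyers pay P_b = 174.8667; sellers receive P_s = P_b - 9 = 165.8667.
PS falls from (1/2)(6.6667)(26.6667) = 88.8889 to (1/2)(5.4667)(21.8667) = 59.7689, a change of -29.12.

-29.12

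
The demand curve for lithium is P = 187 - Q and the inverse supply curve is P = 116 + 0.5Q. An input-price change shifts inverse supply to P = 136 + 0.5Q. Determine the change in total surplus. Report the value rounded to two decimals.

-813.33

Initial equilibrium: Q_0 = 47.3333, P_0 = 139.6667; CS_0 = (1/2)(47.3333)(47.3333) = 1120.2222, PS_0 = (1/2)(47.3333)(23.6667) = 560.1111.
New equilibrium: 187 - Q = 136 + 0.5Q gives Q_1 = 34, P_1 = 153; CS_1 = 578, PS_1 = 289.
Change in total surplus = (578 + 289) - (1120.2222 + 560.1111) = -813.3333.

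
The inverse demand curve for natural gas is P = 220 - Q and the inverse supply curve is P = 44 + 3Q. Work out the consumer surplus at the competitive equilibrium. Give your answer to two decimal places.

Equilibrium: 220 - Q = 44 + 3Q, so Q* = 44 and P* = 176.
Consumer surplus is the triangle under demand above P*: (1/2)(44)(220 - 176) = (1/2)(44)(44) = 968.

968.00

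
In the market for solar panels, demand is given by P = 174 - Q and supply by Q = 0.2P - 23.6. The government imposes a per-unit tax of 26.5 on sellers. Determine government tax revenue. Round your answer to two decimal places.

130.29

Rewriting supply in inverse form: P = 118 + 5Q.
Without the tax, 174 - Q = 118 + 5Q so Q* = 9.3333 and P* = 164.6667.
A tax on sellers shifts supply up by 26.5: 174 - Q = 118 + 5Q + 26.5, so Q_t = 4.9167. Buyers pay P_b = 169.0833; sellers receive P_s = P_b - 26.5 = 142.5833.
Revenue is the tax times quantity traded: 26.5 x 4.9167 = 130.2917.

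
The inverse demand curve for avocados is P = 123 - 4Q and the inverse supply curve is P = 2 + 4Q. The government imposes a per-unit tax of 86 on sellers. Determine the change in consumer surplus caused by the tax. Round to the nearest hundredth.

-419.25

Pre-tax equilibrium: 123 - 4Q = 2 + 4Q gives Q* = 15.125, P* = 62.5.
A tax on sellers shifts supply up by 86: 123 - 4Q = 2 + 4Q + 86, so Q_t = 4.375. Buyers pay P_b = 105.5; sellers receive P_s = P_b - 86 = 19.5.
Consumers lose the trapezoid between P* and P_b out to Q_t plus the triangle from Q_t to Q*: change in CS = 38.2812 - 457.5312 = -419.25.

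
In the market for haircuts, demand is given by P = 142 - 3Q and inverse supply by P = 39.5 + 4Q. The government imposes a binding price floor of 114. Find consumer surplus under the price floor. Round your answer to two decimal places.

130.67

Without the control, 142 - 3Q = 39.5 + 4Q so Q* = 14.6429 and P* = 98.0714.
At P = 114, buyers demand (142 - 114)/3 = 9.3333 while sellers would supply more, so the quantity traded is 9.3333 at price 114.
CS is the triangle under demand above 114: (1/2)(9.3333)(142 - 114) = 130.6667.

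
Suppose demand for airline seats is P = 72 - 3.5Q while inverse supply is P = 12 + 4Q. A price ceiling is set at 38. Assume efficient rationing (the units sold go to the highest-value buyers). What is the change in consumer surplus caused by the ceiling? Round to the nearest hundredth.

35.06

Free-market equilibrium: 72 - 3.5Q = 12 + 4Q gives Q* = 8, P* = 44.
At P = 38, sellers supply (38 - 12)/4 = 6.5 while buyers want more, so the quantity traded is 6.5 at price 38.
CS goes from (1/2)(8)(28) = 112 to 147.0625 (computed as (72 - 38)(6.5) - (1/2)(3.5)(6.5)^2), a change of 35.0625.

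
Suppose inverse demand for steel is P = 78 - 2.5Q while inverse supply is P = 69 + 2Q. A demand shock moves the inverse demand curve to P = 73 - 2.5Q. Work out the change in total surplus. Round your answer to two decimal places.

Initial equilibrium: Q_0 = 2, P_0 = 73; CS_0 = (1/2)(2)(5) = 5, PS_0 = (1/2)(2)(4) = 4.
New equilibrium: 73 - 2.5Q = 69 + 2Q gives Q_1 = 0.8889, P_1 = 70.7778; CS_1 = 0.9877, PS_1 = 0.7901.
Change in total surplus = (0.9877 + 0.7901) - (5 + 4) = -7.2222.

-7.22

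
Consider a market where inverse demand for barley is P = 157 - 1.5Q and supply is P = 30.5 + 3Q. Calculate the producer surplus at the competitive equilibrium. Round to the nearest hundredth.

1185.35

Equilibrium: 157 - 1.5Q = 30.5 + 3Q, so Q* = 28.1111 and P* = 114.8333.
PS is the area between P* and the supply curve from 0 to Q*: (1/2)(28.1111)(84.3333) = 1185.3519.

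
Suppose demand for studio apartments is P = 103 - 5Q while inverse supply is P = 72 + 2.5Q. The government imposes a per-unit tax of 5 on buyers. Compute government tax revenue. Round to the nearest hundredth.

17.33

Pre-tax equilibrium: 103 - 5Q = 72 + 2.5Q gives Q* = 4.1333, P* = 82.3333.
A tax on buyers shifts demand down by 5: (103 - 5) - 5Q = 72 + 2.5Q, so Q_t = 3.4667. Buyers pay P_b = 85.6667; sellers receive P_s = P_b - 5 = 80.6667.
Revenue is the tax times quantity traded: 5 x 3.4667 = 17.3333.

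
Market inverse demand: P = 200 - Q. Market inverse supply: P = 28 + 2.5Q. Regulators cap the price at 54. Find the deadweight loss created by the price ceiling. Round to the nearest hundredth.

Free-market equilibrium: 200 - Q = 28 + 2.5Q gives Q* = 49.1429, P* = 150.8571.
At the ceiling price 54, quantity supplied is (54 - 28)/2.5 = 10.4; supply is the short side, so Q = 10.4 trades at P = 54.
The lost-trades triangle has base Q* - 10.4 = 38.7429 and height equal to the gap between the curves at Q = 10.4, which is 189.6 - 54 = 135.6. DWL = (1/2)(38.7429)(135.6) = 2626.7657.

2626.77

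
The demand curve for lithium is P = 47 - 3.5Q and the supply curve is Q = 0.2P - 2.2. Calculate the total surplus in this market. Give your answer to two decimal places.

76.24

Rewriting supply in inverse form: P = 11 + 5Q.
Setting demand equal to supply, 36 = 8.5Q, so Q* = 4.2353 and P* = 32.1765.
Total surplus is the full triangle between the curves from 0 to Q*: (1/2)(4.2353)(47 - 11) = 76.2353.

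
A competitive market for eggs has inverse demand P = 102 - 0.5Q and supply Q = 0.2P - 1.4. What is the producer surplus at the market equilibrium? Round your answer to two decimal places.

745.87

Rewriting supply in inverse form: P = 7 + 5Q.
Set 102 - 0.5Q = 7 + 5Q, which gives 95 = 5.5Q, so Q* = 17.2727 and P* = 102 - 0.5(17.2727) = 93.3636.
PS is the area between P* and the supply curve from 0 to Q*: (1/2)(17.2727)(86.3636) = 745.8678.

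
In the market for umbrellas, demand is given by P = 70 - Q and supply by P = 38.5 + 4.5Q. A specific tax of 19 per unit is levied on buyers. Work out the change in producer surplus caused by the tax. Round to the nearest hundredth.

-62.18

Without the tax, 70 - Q = 38.5 + 4.5Q so Q* = 5.7273 and P* = 64.2727.
A tax on buyers shifts demand down by 19: (70 - 19) - Q = 38.5 + 4.5Q, so Q_t = 2.2727. Buyers pay P_b = 67.7273; sellers receive P_s = P_b - 19 = 48.7273.
Producers lose the trapezoid between P_s and P* out to Q_t plus the triangle from Q_t to Q*: change in PS = 11.6219 - 73.8037 = -62.1818.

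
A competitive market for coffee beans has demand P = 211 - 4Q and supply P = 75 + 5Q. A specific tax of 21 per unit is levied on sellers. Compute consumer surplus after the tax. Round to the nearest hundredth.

326.54

Without the tax, 211 - 4Q = 75 + 5Q so Q* = 15.1111 and P* = 150.5556.
A tax on sellers shifts supply up by 21: 211 - 4Q = 75 + 5Q + 21, so Q_t = 12.7778. Buyers pay P_b = 159.8889; sellers receive P_s = P_b - 21 = 138.8889.
Consumer surplus is the triangle under demand above P_b: (1/2)(12.7778)(211 - 159.8889) = 326.5432.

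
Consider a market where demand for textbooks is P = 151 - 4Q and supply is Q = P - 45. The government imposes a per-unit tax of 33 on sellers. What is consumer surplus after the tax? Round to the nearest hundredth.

426.32

Rewriting supply in inverse form: P = 45 + Q.
Without the tax, 151 - 4Q = 45 + Q so Q* = 21.2 and P* = 66.2.
A tax on sellers shifts supply up by 33: 151 - 4Q = 45 + Q + 33, so Q_t = 14.6. Buyers pay P_b = 92.6; sellers receive P_s = P_b - 33 = 59.6.
CS = (1/2)(Q_t)(151 - P_b) = (1/2)(14.6)(58.4) = 426.32.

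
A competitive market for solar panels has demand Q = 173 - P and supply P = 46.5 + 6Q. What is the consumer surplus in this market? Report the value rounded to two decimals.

Rewriting demand in inverse form: P = 173 - Q.
Setting demand equal to supply, 126.5 = 7Q, so Q* = 18.0714 and P* = 154.9286.
The demand choke price is 173, so CS = (1/2)(Q*)(173 - P*) = (1/2)(18.0714)(18.0714) = 163.2883.

163.29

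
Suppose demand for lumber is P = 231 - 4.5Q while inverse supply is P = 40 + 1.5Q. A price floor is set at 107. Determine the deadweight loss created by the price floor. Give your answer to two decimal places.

Free-market equilibrium: 231 - 4.5Q = 40 + 1.5Q gives Q* = 31.8333, P* = 87.75.
At P = 107, buyers demand (231 - 107)/4.5 = 27.5556 while sellers would supply more, so the quantity traded is 27.5556 at price 107.
At Q = 27.5556 the demand price is 107 and the supply price is 81.3333. Deadweight loss is the triangle between the curves from 27.5556 to 31.8333: (1/2)(107 - 81.3333)(31.8333 - 27.5556) = 54.8981.

54.90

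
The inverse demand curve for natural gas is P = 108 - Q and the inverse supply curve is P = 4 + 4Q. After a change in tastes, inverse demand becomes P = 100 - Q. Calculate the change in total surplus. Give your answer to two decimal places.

Initial equilibrium: Q_0 = 20.8, P_0 = 87.2; CS_0 = (1/2)(20.8)(20.8) = 216.32, PS_0 = (1/2)(20.8)(83.2) = 865.28.
New equilibrium: 100 - Q = 4 + 4Q gives Q_1 = 19.2, P_1 = 80.8; CS_1 = 184.32, PS_1 = 737.28.
Change in total surplus = (184.32 + 737.28) - (216.32 + 865.28) = -160.

-160.00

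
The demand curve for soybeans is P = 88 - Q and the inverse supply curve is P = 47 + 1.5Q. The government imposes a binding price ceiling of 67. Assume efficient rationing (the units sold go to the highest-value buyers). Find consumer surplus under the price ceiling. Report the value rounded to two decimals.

191.11

Free-market equilibrium: 88 - Q = 47 + 1.5Q gives Q* = 16.4, P* = 71.6.
At the ceiling price 67, quantity supplied is (67 - 47)/1.5 = 13.3333; supply is the short side, so Q = 13.3333 trades at P = 67.
The demand price at Q = 13.3333 is 74.6667. CS is the trapezoid between demand and 67 over [0, 13.3333]: (1/2)[(88 - 67) + (74.6667 - 67)](13.3333) = 191.1111.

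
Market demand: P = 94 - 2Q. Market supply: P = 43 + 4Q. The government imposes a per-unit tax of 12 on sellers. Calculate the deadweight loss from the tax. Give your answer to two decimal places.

12.00

Without the tax, 94 - 2Q = 43 + 4Q so Q* = 8.5 and P* = 77.
With the tax, sellers need 12 more per unit: 94 - 2Q = 43 + 4Q + 12, so Q_t = 6.5. Buyers pay P_b = 81; sellers receive P_s = P_b - 12 = 69.
The welfare triangle lost has base Q* - Q_t = 2 and height t = 12, so DWL = (1/2)(2)(12) = 12.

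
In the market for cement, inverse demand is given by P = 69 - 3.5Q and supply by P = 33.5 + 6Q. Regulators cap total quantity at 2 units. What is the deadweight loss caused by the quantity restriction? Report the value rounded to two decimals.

14.33

Without the quota, 69 - 3.5Q = 33.5 + 6Q gives Q* = 3.7368.
At Q = 2 the demand price is 69 - 3.5(2) = 62 and the supply price is 33.5 + 6(2) = 45.5.
Deadweight loss is the triangle between the curves from 2 to 3.7368: (1/2)(62 - 45.5)(3.7368 - 2) = 14.3289.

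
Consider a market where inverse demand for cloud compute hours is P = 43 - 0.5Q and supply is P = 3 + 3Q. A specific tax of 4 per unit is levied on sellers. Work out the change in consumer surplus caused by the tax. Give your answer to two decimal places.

-6.20

Without the tax, 43 - 0.5Q = 3 + 3Q so Q* = 11.4286 and P* = 37.2857.
With the tax, sellers need 4 more per unit: 43 - 0.5Q = 3 + 3Q + 4, so Q_t = 10.2857. Buyers pay P_b = 37.8571; sellers receive P_s = P_b - 4 = 33.8571.
CS falls from (1/2)(11.4286)(5.7143) = 32.6531 to (1/2)(10.2857)(5.1429) = 26.449, a change of -6.2041.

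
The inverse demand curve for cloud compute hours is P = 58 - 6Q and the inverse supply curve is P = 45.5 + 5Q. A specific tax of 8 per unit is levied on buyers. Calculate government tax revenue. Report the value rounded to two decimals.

Pre-tax equilibrium: 58 - 6Q = 45.5 + 5Q gives Q* = 1.1364, P* = 51.1818.
A tax on buyers shifts demand down by 8: (58 - 8) - 6Q = 45.5 + 5Q, so Q_t = 0.4091. Buyers pay P_b = 55.5455; sellers receive P_s = P_b - 8 = 47.5455.
Revenue is the tax times quantity traded: 8 x 0.4091 = 3.2727.

3.27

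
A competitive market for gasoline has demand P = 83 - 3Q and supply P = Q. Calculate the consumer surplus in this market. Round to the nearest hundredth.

645.84

Setting demand equal to supply, 83 = 4Q, so Q* = 20.75 and P* = 20.75.
Consumer surplus is the triangle under demand above P*: (1/2)(20.75)(83 - 20.75) = (1/2)(20.75)(62.25) = 645.8438.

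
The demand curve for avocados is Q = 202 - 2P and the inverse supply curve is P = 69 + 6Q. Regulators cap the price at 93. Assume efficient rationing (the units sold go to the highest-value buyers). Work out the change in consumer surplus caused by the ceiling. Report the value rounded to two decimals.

Rewriting demand in inverse form: P = 101 - 0.5Q.
Without the control, 101 - 0.5Q = 69 + 6Q so Q* = 4.9231 and P* = 98.5385.
At the ceiling price 93, quantity supplied is (93 - 69)/6 = 4; supply is the short side, so Q = 4 trades at P = 93.
CS goes from (1/2)(4.9231)(2.4615) = 6.0592 to 28 (computed as (101 - 93)(4) - (1/2)(0.5)(4)^2), a change of 21.9408.

21.94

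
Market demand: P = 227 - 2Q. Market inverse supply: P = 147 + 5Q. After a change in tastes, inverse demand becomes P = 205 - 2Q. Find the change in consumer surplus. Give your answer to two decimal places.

-61.96

Initial equilibrium: Q_0 = 11.4286, P_0 = 204.1429; CS_0 = (1/2)(11.4286)(22.8571) = 130.6122, PS_0 = (1/2)(11.4286)(57.1429) = 326.5306.
New equilibrium: 205 - 2Q = 147 + 5Q gives Q_1 = 8.2857, P_1 = 188.4286; CS_1 = 68.6531, PS_1 = 171.6327.
Change in consumer surplus = 68.6531 - 130.6122 = -61.9592.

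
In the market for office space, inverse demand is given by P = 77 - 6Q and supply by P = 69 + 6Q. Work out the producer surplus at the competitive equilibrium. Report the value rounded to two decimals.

Equilibrium: 77 - 6Q = 69 + 6Q, so Q* = 0.6667 and P* = 73.
The supply curve's price intercept is 69, so PS = (1/2)(Q*)(P* - 69) = (1/2)(0.6667)(4) = 1.3333.

1.33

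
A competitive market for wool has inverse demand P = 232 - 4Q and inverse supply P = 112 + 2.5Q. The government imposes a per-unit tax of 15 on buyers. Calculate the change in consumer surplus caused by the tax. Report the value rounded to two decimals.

-159.76

Without the tax, 232 - 4Q = 112 + 2.5Q so Q* = 18.4615 and P* = 158.1538.
A tax on buyers shifts demand down by 15: (232 - 15) - 4Q = 112 + 2.5Q, so Q_t = 16.1538. Buyers pay P_b = 167.3846; sellers receive P_s = P_b - 15 = 152.3846.
Consumers lose the trapezoid between P* and P_b out to Q_t plus the triangle from Q_t to Q*: change in CS = 521.8935 - 681.6568 = -159.7633.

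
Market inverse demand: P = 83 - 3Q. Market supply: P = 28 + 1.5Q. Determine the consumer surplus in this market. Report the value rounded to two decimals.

Setting demand equal to supply, 55 = 4.5Q, so Q* = 12.2222 and P* = 46.3333.
Consumer surplus is the triangle under demand above P*: (1/2)(12.2222)(83 - 46.3333) = (1/2)(12.2222)(36.6667) = 224.0741.

224.07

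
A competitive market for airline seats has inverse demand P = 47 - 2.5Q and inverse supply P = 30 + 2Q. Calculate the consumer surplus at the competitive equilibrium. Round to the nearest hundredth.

Equilibrium: 47 - 2.5Q = 30 + 2Q, so Q* = 3.7778 and P* = 37.5556.
The demand choke price is 47, so CS = (1/2)(Q*)(47 - P*) = (1/2)(3.7778)(9.4444) = 17.8395.

17.84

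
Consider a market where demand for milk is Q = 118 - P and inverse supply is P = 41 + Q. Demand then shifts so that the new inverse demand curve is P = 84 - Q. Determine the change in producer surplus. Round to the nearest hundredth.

-510.00

Rewriting demand in inverse form: P = 118 - Q.
Initial equilibrium: Q_0 = 38.5, P_0 = 79.5; CS_0 = (1/2)(38.5)(38.5) = 741.125, PS_0 = (1/2)(38.5)(38.5) = 741.125.
New equilibrium: 84 - Q = 41 + Q gives Q_1 = 21.5, P_1 = 62.5; CS_1 = 231.125, PS_1 = 231.125.
Change in producer surplus = 231.125 - 741.125 = -510.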